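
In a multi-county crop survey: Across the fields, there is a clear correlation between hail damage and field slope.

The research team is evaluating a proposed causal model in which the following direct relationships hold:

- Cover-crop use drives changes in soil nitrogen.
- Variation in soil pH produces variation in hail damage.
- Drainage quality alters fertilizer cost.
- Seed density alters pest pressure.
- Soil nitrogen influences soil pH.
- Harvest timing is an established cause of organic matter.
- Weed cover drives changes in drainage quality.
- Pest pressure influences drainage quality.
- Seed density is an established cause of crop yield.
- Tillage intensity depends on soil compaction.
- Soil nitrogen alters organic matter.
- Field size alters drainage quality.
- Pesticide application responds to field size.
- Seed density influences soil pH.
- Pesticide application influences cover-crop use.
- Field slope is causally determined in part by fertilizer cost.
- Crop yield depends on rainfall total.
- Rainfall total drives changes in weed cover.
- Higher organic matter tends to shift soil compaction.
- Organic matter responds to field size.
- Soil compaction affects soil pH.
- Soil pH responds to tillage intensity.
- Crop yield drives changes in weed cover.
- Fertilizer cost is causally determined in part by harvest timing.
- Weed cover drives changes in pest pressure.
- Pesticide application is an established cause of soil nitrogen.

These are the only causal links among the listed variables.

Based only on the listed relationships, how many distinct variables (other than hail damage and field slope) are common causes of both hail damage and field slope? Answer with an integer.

The common causes are: field size (to hail damage via field size → organic matter → soil compaction → soil pH → hail damage; to field slope via field size → drainage quality → fertilizer cost → field slope); harvest timing (to hail damage via harvest timing → organic matter → soil compaction → soil pH → hail damage; to field slope via harvest timing → fertilizer cost → field slope); seed density (to hail damage via seed density → soil pH → hail damage; to field slope via seed density → pest pressure → drainage quality → fertilizer cost → field slope).
Every other variable lacks a causal path to at least one of hail damage and field slope.

3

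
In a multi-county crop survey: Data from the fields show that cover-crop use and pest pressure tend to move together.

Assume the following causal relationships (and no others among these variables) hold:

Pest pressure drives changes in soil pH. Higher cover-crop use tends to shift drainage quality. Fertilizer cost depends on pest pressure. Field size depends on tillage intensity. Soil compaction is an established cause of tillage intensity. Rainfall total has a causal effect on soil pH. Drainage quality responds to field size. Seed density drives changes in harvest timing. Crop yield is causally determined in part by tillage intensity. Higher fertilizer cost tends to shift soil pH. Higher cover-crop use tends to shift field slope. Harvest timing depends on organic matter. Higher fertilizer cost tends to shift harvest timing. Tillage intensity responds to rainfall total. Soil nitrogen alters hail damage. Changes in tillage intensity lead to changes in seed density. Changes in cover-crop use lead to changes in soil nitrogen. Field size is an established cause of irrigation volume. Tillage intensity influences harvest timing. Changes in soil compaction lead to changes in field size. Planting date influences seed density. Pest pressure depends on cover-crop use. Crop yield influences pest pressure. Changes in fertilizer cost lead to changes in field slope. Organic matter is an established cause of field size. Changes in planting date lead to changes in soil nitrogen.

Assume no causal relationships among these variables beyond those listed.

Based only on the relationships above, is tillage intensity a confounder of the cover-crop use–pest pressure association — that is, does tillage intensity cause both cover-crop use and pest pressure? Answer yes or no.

Tillage intensity has no stated causal path to cover-crop use. A confounder must cause both variables, so tillage intensity does not qualify.

no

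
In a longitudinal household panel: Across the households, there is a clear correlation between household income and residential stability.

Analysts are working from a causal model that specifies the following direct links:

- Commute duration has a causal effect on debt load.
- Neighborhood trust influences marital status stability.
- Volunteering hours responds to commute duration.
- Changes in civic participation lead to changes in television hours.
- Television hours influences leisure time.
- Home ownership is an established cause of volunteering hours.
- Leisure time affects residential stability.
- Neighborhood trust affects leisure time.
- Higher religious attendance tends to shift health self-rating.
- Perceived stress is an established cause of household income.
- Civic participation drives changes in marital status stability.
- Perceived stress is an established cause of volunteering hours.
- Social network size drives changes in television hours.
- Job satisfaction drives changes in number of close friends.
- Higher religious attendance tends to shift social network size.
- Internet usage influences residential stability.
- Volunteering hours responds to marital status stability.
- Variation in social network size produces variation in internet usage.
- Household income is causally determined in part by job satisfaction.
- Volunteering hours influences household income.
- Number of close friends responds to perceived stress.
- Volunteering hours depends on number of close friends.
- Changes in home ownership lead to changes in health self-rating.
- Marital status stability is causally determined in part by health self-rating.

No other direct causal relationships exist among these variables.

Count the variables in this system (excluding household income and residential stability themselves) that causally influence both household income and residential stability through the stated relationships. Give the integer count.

3

The common causes are: civic participation (to household income via civic participation → marital status stability → volunteering hours → household income; to residential stability via civic participation → television hours → leisure time → residential stability); neighborhood trust (to household income via neighborhood trust → marital status stability → volunteering hours → household income; to residential stability via neighborhood trust → leisure time → residential stability); religious attendance (to household income via religious attendance → health self-rating → marital status stability → volunteering hours → household income; to residential stability via religious attendance → social network size → internet usage → residential stability).
Every other variable lacks a causal path to at least one of household income and residential stability.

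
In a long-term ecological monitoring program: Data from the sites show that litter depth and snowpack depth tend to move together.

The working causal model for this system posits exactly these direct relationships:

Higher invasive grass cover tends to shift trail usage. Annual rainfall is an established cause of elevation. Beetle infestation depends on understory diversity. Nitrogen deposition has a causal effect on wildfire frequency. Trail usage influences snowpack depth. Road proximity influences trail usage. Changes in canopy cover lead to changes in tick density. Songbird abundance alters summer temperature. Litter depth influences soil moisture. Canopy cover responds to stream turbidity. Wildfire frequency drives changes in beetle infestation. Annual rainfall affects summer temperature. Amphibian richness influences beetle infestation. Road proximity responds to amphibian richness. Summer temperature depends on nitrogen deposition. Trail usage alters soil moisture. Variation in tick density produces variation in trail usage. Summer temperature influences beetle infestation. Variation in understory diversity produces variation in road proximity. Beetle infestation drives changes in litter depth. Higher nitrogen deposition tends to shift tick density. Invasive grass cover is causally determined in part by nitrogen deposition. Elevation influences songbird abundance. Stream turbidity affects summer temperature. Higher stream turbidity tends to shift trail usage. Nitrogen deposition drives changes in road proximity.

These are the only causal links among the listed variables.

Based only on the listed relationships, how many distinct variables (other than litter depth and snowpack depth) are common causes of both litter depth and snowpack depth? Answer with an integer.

The common causes are: amphibian richness (to litter depth via amphibian richness → beetle infestation → litter depth; to snowpack depth via amphibian richness → road proximity → trail usage → snowpack depth); nitrogen deposition (to litter depth via nitrogen deposition → summer temperature → beetle infestation → litter depth; to snowpack depth via nitrogen deposition → tick density → trail usage → snowpack depth); stream turbidity (to litter depth via stream turbidity → summer temperature → beetle infestation → litter depth; to snowpack depth via stream turbidity → trail usage → snowpack depth); understory diversity (to litter depth via understory diversity → beetle infestation → litter depth; to snowpack depth via understory diversity → road proximity → trail usage → snowpack depth).
Every other variable lacks a causal path to at least one of litter depth and snowpack depth.

4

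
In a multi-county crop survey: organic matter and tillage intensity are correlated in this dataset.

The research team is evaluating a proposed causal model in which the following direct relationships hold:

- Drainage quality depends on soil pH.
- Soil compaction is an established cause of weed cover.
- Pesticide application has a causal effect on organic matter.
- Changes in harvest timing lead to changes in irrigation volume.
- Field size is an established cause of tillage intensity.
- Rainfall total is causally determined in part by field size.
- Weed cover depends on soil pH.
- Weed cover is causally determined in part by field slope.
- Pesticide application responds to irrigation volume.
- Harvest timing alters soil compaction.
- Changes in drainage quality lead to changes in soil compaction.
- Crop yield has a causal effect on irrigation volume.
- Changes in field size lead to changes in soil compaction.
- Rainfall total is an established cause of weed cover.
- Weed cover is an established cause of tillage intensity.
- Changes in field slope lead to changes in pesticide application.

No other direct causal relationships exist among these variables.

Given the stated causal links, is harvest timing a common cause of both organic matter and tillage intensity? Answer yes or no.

Harvest timing has a causal path to organic matter (harvest timing → irrigation volume → pesticide application → organic matter) and to tillage intensity (harvest timing → soil compaction → weed cover → tillage intensity), so it is a common cause of both — a confounder.

yes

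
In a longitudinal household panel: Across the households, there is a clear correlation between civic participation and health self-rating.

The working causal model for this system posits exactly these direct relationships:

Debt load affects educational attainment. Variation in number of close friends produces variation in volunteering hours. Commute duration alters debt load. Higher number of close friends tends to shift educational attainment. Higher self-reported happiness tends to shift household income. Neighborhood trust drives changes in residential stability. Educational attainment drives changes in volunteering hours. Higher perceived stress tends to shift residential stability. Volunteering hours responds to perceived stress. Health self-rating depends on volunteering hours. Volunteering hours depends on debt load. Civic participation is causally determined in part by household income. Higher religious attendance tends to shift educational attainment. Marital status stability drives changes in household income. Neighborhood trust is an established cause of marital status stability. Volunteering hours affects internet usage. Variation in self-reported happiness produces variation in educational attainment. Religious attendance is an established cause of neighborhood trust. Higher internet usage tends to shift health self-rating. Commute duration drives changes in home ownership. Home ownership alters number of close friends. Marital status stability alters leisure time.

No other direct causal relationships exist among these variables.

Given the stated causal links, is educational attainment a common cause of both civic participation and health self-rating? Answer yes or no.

Educational attainment has no stated causal path to civic participation. A confounder must cause both variables, so educational attainment does not qualify.

no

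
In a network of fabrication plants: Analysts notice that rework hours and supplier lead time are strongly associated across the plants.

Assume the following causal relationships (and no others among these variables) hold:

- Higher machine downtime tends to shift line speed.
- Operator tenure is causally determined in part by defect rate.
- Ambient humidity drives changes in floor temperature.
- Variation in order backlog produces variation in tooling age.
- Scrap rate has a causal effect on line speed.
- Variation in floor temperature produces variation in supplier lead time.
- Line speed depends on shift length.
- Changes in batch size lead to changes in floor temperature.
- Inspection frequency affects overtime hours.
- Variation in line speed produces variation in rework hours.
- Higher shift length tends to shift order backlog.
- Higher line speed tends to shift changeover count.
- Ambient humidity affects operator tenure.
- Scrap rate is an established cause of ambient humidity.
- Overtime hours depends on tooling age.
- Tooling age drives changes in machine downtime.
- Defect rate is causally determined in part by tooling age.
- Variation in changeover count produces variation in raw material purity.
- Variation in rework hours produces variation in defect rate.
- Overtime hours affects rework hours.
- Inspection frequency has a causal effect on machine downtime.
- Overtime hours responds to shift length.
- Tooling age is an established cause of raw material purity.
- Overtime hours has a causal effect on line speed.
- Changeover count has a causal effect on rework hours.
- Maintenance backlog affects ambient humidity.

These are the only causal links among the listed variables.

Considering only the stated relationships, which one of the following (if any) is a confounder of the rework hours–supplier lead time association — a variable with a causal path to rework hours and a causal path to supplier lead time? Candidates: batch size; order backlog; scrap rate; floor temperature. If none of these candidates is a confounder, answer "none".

Scrap rate causes rework hours (scrap rate → line speed → rework hours) and also causes supplier lead time (scrap rate → ambient humidity → floor temperature → supplier lead time); it is a common cause of both.
Each of the other candidates lacks a causal path to at least one of rework hours and supplier lead time, so they do not confound the relationship.

scrap rate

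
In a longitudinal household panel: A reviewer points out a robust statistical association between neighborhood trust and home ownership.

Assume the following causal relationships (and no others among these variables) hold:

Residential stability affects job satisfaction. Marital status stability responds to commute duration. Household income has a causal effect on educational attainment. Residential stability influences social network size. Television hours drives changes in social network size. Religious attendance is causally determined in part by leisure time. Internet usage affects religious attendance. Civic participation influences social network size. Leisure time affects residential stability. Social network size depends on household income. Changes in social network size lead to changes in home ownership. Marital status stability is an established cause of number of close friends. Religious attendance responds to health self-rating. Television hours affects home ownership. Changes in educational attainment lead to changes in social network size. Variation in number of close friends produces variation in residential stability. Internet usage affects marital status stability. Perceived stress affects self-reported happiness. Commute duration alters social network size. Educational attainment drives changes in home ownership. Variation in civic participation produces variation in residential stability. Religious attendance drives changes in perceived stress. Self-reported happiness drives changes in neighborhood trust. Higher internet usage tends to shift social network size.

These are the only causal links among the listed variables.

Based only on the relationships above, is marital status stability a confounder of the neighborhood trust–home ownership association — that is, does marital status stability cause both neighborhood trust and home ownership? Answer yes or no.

no

Marital status stability has no stated causal path to neighborhood trust. A confounder must cause both variables, so marital status stability does not qualify.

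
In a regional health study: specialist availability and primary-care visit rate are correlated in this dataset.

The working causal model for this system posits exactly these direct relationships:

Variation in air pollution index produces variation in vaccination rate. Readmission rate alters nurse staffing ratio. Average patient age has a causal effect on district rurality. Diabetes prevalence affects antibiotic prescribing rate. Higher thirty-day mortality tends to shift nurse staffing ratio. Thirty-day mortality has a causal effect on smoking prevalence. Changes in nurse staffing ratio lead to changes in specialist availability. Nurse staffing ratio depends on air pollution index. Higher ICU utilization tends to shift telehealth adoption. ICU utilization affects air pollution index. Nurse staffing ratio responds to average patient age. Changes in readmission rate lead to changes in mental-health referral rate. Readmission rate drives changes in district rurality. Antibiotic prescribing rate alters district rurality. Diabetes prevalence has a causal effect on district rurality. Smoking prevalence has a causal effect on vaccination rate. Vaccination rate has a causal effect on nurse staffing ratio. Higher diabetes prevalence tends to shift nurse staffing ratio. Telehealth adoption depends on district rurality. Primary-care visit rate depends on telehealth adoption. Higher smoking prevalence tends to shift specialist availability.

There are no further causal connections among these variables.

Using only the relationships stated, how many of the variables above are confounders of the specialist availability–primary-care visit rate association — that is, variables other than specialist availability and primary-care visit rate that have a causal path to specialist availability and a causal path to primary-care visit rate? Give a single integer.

The common causes are: ICU utilization (to specialist availability via ICU utilization → air pollution index → nurse staffing ratio → specialist availability; to primary-care visit rate via ICU utilization → telehealth adoption → primary-care visit rate); average patient age (to specialist availability via average patient age → nurse staffing ratio → specialist availability; to primary-care visit rate via average patient age → district rurality → telehealth adoption → primary-care visit rate); diabetes prevalence (to specialist availability via diabetes prevalence → nurse staffing ratio → specialist availability; to primary-care visit rate via diabetes prevalence → district rurality → telehealth adoption → primary-care visit rate); readmission rate (to specialist availability via readmission rate → nurse staffing ratio → specialist availability; to primary-care visit rate via readmission rate → district rurality → telehealth adoption → primary-care visit rate).
Every other variable lacks a causal path to at least one of specialist availability and primary-care visit rate.

4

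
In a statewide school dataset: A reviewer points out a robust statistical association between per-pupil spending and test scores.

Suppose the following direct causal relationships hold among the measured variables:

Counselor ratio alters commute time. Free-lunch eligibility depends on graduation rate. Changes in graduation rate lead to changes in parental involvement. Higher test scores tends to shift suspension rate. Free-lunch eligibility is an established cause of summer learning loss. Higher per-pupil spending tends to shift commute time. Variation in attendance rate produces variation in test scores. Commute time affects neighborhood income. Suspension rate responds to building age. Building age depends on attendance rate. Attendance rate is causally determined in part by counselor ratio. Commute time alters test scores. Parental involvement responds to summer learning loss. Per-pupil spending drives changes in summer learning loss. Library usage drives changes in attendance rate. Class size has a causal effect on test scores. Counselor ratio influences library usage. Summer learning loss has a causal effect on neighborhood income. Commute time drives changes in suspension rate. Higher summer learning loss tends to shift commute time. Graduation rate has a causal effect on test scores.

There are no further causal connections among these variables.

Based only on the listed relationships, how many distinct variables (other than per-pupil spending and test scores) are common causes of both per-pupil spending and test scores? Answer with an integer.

0

No listed variable has a causal path to both per-pupil spending and test scores, so there are no common causes.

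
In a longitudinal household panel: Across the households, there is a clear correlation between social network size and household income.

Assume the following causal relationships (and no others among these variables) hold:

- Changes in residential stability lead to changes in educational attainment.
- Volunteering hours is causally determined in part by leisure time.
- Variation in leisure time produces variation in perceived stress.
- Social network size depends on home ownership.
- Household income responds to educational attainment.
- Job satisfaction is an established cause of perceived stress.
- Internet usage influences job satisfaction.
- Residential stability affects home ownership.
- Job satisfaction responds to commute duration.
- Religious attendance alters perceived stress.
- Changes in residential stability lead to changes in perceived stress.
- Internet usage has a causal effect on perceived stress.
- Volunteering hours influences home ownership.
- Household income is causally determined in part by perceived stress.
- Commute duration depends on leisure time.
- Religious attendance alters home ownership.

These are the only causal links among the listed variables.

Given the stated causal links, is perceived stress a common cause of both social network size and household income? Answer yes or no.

Perceived stress has no stated causal path to social network size. A confounder must cause both variables, so perceived stress does not qualify.

no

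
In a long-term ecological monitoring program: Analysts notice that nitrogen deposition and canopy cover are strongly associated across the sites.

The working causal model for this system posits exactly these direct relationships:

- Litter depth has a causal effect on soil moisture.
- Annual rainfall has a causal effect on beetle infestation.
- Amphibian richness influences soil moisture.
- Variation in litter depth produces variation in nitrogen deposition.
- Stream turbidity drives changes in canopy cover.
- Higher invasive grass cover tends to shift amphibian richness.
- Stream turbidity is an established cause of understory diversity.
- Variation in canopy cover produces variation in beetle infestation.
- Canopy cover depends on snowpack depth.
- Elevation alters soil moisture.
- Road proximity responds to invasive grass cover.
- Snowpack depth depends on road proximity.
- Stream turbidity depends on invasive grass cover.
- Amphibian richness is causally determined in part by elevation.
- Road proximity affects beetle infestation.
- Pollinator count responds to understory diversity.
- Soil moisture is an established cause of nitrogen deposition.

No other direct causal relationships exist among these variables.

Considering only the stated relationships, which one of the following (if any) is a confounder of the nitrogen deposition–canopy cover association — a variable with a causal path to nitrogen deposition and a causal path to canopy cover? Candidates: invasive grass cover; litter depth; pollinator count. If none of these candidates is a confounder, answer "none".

Invasive grass cover causes nitrogen deposition (invasive grass cover → amphibian richness → soil moisture → nitrogen deposition) and also causes canopy cover (invasive grass cover → stream turbidity → canopy cover); it is a common cause of both.
Each of the other candidates lacks a causal path to at least one of nitrogen deposition and canopy cover, so they do not confound the relationship.

invasive grass cover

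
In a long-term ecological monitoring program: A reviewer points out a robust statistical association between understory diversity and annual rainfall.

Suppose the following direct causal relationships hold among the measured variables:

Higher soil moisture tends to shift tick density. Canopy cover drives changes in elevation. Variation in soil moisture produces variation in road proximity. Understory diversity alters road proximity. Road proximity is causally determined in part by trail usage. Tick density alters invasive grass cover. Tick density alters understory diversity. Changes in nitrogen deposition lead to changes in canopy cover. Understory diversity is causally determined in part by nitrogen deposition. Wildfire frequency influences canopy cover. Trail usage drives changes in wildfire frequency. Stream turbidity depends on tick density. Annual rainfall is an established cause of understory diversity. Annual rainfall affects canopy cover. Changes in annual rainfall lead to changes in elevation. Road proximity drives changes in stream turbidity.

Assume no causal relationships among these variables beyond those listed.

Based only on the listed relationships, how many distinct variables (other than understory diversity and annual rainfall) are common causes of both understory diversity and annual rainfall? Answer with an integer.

No listed variable has a causal path to both understory diversity and annual rainfall, so there are no common causes.

0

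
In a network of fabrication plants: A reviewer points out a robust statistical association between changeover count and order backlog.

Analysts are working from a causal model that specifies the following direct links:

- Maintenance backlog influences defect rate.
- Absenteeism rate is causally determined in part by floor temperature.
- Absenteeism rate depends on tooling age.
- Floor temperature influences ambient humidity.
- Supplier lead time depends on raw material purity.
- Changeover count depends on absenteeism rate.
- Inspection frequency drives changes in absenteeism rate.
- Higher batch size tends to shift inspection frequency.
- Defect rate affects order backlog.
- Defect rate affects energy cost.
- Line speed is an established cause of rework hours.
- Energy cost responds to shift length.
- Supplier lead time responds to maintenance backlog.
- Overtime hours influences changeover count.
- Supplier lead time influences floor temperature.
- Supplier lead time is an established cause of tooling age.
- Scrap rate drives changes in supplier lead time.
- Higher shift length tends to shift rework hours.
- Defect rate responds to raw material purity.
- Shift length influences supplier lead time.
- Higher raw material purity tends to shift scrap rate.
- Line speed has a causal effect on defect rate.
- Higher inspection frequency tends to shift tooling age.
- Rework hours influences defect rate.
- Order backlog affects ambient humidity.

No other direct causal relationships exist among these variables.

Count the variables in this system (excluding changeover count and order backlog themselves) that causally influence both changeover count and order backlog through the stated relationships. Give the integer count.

3

The common causes are: maintenance backlog (to changeover count via maintenance backlog → supplier lead time → tooling age → absenteeism rate → changeover count; to order backlog via maintenance backlog → defect rate → order backlog); raw material purity (to changeover count via raw material purity → supplier lead time → tooling age → absenteeism rate → changeover count; to order backlog via raw material purity → defect rate → order backlog); shift length (to changeover count via shift length → supplier lead time → tooling age → absenteeism rate → changeover count; to order backlog via shift length → rework hours → defect rate → order backlog).
Every other variable lacks a causal path to at least one of changeover count and order backlog.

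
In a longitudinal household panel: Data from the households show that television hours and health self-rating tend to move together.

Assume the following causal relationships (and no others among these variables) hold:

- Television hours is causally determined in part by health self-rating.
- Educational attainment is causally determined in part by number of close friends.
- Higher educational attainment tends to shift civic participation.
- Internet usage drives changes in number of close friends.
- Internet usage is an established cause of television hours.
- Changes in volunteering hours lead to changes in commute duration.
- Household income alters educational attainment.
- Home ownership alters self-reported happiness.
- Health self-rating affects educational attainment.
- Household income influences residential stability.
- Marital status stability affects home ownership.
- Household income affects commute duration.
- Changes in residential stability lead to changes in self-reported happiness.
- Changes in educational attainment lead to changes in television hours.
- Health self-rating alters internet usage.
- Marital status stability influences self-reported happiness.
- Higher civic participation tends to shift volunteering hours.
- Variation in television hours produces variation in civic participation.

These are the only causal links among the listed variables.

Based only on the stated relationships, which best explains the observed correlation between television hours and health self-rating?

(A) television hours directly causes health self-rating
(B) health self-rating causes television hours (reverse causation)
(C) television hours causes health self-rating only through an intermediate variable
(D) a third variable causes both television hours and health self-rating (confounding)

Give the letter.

The stated link runs health self-rating → television hours; television hours has no causal path to health self-rating. No variable causes both, so confounding is ruled out. The correlation reflects reverse causation.

B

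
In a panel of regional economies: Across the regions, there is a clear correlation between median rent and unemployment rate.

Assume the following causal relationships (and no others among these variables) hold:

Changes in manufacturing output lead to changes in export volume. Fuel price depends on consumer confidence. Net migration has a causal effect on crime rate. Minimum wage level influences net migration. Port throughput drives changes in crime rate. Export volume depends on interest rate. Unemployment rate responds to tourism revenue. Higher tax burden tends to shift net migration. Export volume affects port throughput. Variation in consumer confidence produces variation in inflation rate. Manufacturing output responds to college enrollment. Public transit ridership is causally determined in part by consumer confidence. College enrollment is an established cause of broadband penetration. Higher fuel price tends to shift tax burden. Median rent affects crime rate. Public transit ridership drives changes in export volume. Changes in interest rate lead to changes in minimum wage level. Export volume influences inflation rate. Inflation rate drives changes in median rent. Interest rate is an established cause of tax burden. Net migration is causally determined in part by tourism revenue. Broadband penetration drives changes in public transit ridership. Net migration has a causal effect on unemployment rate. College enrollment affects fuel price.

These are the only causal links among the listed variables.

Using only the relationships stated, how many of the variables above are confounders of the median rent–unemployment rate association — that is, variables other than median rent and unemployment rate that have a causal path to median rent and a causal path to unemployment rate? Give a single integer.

The common causes are: college enrollment (to median rent via college enrollment → manufacturing output → export volume → inflation rate → median rent; to unemployment rate via college enrollment → fuel price → tax burden → net migration → unemployment rate); consumer confidence (to median rent via consumer confidence → inflation rate → median rent; to unemployment rate via consumer confidence → fuel price → tax burden → net migration → unemployment rate); interest rate (to median rent via interest rate → export volume → inflation rate → median rent; to unemployment rate via interest rate → tax burden → net migration → unemployment rate).
Every other variable lacks a causal path to at least one of median rent and unemployment rate.

3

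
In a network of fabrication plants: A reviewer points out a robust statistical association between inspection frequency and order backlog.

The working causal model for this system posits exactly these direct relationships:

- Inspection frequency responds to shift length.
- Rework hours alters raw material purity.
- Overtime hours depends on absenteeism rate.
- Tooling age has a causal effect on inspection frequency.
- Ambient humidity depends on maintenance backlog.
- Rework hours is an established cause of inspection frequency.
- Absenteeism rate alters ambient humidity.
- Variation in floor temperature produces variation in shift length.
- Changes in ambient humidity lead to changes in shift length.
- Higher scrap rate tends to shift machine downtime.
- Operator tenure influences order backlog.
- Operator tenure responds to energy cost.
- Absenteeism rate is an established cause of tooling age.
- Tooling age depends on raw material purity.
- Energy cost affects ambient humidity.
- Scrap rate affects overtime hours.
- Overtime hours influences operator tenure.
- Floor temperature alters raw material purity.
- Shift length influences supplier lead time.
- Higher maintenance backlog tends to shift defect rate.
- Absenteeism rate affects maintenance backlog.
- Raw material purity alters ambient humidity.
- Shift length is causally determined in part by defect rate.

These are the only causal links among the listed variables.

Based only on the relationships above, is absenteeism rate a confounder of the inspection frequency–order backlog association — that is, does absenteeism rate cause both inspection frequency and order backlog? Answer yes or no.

yes

Absenteeism rate has a causal path to inspection frequency (absenteeism rate → tooling age → inspection frequency) and to order backlog (absenteeism rate → overtime hours → operator tenure → order backlog), so it is a common cause of both — a confounder.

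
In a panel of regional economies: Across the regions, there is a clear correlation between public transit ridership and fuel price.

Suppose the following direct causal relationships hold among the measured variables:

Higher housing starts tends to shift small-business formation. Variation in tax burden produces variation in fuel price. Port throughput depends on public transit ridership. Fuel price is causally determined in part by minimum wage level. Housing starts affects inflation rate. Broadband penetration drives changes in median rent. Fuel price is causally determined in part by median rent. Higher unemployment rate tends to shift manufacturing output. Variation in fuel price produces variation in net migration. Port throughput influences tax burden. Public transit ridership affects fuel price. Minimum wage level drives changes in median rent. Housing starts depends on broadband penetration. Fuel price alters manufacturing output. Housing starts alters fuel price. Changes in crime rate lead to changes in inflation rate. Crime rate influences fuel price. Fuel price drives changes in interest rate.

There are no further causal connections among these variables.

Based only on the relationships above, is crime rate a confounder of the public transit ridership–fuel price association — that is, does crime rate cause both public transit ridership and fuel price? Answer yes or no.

no

Crime rate has no stated causal path to public transit ridership. A confounder must cause both variables, so crime rate does not qualify.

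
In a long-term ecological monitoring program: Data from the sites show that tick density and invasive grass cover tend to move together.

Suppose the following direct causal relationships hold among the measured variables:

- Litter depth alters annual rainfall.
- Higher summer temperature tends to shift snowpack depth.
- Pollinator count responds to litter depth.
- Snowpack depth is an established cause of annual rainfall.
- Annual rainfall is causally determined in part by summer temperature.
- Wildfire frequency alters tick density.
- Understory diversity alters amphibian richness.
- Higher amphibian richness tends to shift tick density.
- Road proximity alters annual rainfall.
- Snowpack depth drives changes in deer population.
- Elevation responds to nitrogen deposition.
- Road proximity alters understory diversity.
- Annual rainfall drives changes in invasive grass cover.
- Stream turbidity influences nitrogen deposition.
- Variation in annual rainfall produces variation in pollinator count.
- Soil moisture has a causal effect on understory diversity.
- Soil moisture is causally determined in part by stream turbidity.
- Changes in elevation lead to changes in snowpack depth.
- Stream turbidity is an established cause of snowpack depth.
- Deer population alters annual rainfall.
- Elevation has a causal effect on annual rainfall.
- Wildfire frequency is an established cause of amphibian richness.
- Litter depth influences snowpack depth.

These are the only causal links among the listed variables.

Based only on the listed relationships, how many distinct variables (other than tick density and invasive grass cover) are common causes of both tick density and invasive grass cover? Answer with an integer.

2

The common causes are: road proximity (to tick density via road proximity → understory diversity → amphibian richness → tick density; to invasive grass cover via road proximity → annual rainfall → invasive grass cover); stream turbidity (to tick density via stream turbidity → soil moisture → understory diversity → amphibian richness → tick density; to invasive grass cover via stream turbidity → snowpack depth → annual rainfall → invasive grass cover).
Every other variable lacks a causal path to at least one of tick density and invasive grass cover.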